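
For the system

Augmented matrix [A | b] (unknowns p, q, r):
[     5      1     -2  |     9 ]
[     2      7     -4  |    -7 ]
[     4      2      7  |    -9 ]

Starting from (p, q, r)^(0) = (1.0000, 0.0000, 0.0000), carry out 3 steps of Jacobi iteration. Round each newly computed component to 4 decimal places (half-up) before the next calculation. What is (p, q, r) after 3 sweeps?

Iteration 1:
  p = (9 - (1)·0.0000 - (-2)·0.0000) / (5) = 1.8000
  q = (-7 - (2)·1.0000 - (-4)·0.0000) / (7) = -1.2857
  r = (-9 - (4)·1.0000 - (2)·0.0000) / (7) = -1.8571
Iteration 2:
  p = (9 - (1)·-1.2857 - (-2)·-1.8571) / (5) = 1.3143
  q = (-7 - (2)·1.8000 - (-4)·-1.8571) / (7) = -2.5755
  r = (-9 - (4)·1.8000 - (2)·-1.2857) / (7) = -1.9469
Iteration 3:
  p = (9 - (1)·-2.5755 - (-2)·-1.9469) / (5) = 1.5363
  q = (-7 - (2)·1.3143 - (-4)·-1.9469) / (7) = -2.4880
  r = (-9 - (4)·1.3143 - (2)·-2.5755) / (7) = -1.3009

(1.5363, -2.4880, -1.3009)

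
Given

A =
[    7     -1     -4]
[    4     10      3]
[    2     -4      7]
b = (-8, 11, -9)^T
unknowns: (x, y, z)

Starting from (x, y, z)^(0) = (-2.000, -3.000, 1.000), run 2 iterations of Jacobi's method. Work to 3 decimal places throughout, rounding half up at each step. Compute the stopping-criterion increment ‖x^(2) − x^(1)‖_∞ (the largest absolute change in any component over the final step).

2.343

Iteration 1:
  x = (-8 - (-1)·-3.000 - (-4)·1.000) / (7) = -1.000
  y = (11 - (4)·-2.000 - (3)·1.000) / (10) = 1.600
  z = (-9 - (2)·-2.000 - (-4)·-3.000) / (7) = -2.429
Iteration 2:
  x = (-8 - (-1)·1.600 - (-4)·-2.429) / (7) = -2.302
  y = (11 - (4)·-1.000 - (3)·-2.429) / (10) = 2.229
  z = (-9 - (2)·-1.000 - (-4)·1.600) / (7) = -0.086
Change: (-1.302, 0.629, 2.343) → max |·| = 2.343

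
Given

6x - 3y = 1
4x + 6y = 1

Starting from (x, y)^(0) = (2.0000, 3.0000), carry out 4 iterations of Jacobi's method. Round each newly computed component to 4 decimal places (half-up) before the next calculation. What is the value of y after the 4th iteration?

0.3704

Iteration 1:
  x = (1 - (-3)·3.0000) / (6) = 1.6667
  y = (1 - (4)·2.0000) / (6) = -1.1667
Iteration 2:
  x = (1 - (-3)·-1.1667) / (6) = -0.4167
  y = (1 - (4)·1.6667) / (6) = -0.9445
Iteration 3:
  x = (1 - (-3)·-0.9445) / (6) = -0.3056
  y = (1 - (4)·-0.4167) / (6) = 0.4445
Iteration 4:
  x = (1 - (-3)·0.4445) / (6) = 0.3889
  y = (1 - (4)·-0.3056) / (6) = 0.3704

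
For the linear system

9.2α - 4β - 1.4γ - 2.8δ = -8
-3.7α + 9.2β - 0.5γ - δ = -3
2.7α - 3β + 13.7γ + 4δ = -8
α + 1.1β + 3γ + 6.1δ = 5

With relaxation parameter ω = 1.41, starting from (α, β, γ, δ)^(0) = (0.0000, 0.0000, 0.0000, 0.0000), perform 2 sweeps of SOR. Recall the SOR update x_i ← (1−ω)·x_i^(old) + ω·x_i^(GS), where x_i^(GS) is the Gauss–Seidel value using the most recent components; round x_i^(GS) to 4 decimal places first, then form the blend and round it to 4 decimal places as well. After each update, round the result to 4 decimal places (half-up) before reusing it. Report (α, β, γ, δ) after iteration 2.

Iteration 1:
  α: GS value = (-8 - (-4)·0.0000 - (-1.4)·0.0000 - (-2.8)·0.0000) / (9.2) = -0.8696;  α ← (1−ω)·0.0000 + ω·-0.8696 = -1.2261
  β: GS value = (-3 - (-3.7)·-1.2261 - (-0.5)·0.0000 - (-1)·0.0000) / (9.2) = -0.8192;  β ← (1−ω)·0.0000 + ω·-0.8192 = -1.1551
  γ: GS value = (-8 - (2.7)·-1.2261 - (-3)·-1.1551 - (4)·0.0000) / (13.7) = -0.5952;  γ ← (1−ω)·0.0000 + ω·-0.5952 = -0.8392
  δ: GS value = (5 - (1)·-1.2261 - (1.1)·-1.1551 - (3)·-0.8392) / (6.1) = 1.6417;  δ ← (1−ω)·0.0000 + ω·1.6417 = 2.3148
Iteration 2:
  α: GS value = (-8 - (-4)·-1.1551 - (-1.4)·-0.8392 - (-2.8)·2.3148) / (9.2) = -0.7950;  α ← (1−ω)·-1.2261 + ω·-0.7950 = -0.6182
  β: GS value = (-3 - (-3.7)·-0.6182 - (-0.5)·-0.8392 - (-1)·2.3148) / (9.2) = -0.3687;  β ← (1−ω)·-1.1551 + ω·-0.3687 = -0.0463
  γ: GS value = (-8 - (2.7)·-0.6182 - (-3)·-0.0463 - (4)·2.3148) / (13.7) = -1.1481;  γ ← (1−ω)·-0.8392 + ω·-1.1481 = -1.2747
  δ: GS value = (5 - (1)·-0.6182 - (1.1)·-0.0463 - (3)·-1.2747) / (6.1) = 1.5563;  δ ← (1−ω)·2.3148 + ω·1.5563 = 1.2453

(-0.6182, -0.0463, -1.2747, 1.2453)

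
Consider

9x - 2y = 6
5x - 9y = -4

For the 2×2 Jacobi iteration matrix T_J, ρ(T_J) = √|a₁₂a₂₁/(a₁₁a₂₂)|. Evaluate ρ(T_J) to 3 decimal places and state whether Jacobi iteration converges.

a₁₂a₂₁/(a₁₁a₂₂) = (-2)·(5) / ((9)·(-9)) = 0.123457
ρ = √|0.123457| = √0.123457 = 0.351
ρ < 1, so Jacobi converges

0.351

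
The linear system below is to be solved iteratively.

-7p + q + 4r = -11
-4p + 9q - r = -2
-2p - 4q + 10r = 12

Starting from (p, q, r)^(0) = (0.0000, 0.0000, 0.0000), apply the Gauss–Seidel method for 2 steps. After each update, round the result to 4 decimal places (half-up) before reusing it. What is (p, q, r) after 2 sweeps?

Iteration 1:
  p = (-11 - (1)·0.0000 - (4)·0.0000) / (-7) = 1.5714
  q = (-2 - (-4)·1.5714 - (-1)·0.0000) / (9) = 0.4762
  r = (12 - (-2)·1.5714 - (-4)·0.4762) / (10) = 1.7048
Iteration 2:
  p = (-11 - (1)·0.4762 - (4)·1.7048) / (-7) = 2.6136
  q = (-2 - (-4)·2.6136 - (-1)·1.7048) / (9) = 1.1288
  r = (12 - (-2)·2.6136 - (-4)·1.1288) / (10) = 2.1742

(2.6136, 1.1288, 2.1742)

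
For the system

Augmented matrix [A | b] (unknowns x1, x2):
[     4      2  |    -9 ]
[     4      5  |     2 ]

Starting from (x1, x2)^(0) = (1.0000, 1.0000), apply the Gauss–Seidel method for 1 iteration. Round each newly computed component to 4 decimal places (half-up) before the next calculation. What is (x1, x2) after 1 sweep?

(-2.7500, 2.6000)

Iteration 1:
  x1 = (-9 - (2)·1.0000) / (4) = -2.7500
  x2 = (2 - (4)·-2.7500) / (5) = 2.6000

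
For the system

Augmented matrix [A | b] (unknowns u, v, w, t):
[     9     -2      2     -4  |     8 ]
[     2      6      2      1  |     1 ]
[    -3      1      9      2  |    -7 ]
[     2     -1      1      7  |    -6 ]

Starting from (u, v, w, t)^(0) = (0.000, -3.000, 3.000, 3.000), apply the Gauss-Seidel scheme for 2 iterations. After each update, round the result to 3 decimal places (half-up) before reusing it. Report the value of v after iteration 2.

0.621

Iteration 1:
  u = (8 - (-2)·-3.000 - (2)·3.000 - (-4)·3.000) / (9) = 0.889
  v = (1 - (2)·0.889 - (2)·3.000 - (1)·3.000) / (6) = -1.630
  w = (-7 - (-3)·0.889 - (1)·-1.630 - (2)·3.000) / (9) = -0.967
  t = (-6 - (2)·0.889 - (-1)·-1.630 - (1)·-0.967) / (7) = -1.206
Iteration 2:
  u = (8 - (-2)·-1.630 - (2)·-0.967 - (-4)·-1.206) / (9) = 0.206
  v = (1 - (2)·0.206 - (2)·-0.967 - (1)·-1.206) / (6) = 0.621
  w = (-7 - (-3)·0.206 - (1)·0.621 - (2)·-1.206) / (9) = -0.510
  t = (-6 - (2)·0.206 - (-1)·0.621 - (1)·-0.510) / (7) = -0.754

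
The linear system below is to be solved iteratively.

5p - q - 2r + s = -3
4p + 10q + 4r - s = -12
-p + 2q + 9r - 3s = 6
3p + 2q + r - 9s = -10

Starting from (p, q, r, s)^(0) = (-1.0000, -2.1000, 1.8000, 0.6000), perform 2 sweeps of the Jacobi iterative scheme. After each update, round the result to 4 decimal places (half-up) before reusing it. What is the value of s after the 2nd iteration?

0.7825

Iteration 1:
  p = (-3 - (-1)·-2.1000 - (-2)·1.8000 - (1)·0.6000) / (5) = -0.4200
  q = (-12 - (4)·-1.0000 - (4)·1.8000 - (-1)·0.6000) / (10) = -1.4600
  r = (6 - (-1)·-1.0000 - (2)·-2.1000 - (-3)·0.6000) / (9) = 1.2222
  s = (-10 - (3)·-1.0000 - (2)·-2.1000 - (1)·1.8000) / (-9) = 0.5111
Iteration 2:
  p = (-3 - (-1)·-1.4600 - (-2)·1.2222 - (1)·0.5111) / (5) = -0.5053
  q = (-12 - (4)·-0.4200 - (4)·1.2222 - (-1)·0.5111) / (10) = -1.4698
  r = (6 - (-1)·-0.4200 - (2)·-1.4600 - (-3)·0.5111) / (9) = 1.1148
  s = (-10 - (3)·-0.4200 - (2)·-1.4600 - (1)·1.2222) / (-9) = 0.7825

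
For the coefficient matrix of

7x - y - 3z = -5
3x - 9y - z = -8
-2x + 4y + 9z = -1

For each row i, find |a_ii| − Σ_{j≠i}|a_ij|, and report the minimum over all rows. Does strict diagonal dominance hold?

row 1: |7| − (1+3) = 3
row 2: |-9| − (3+1) = 5
row 3: |9| − (2+4) = 3
minimum over rows = 3 → strictly diagonally dominant (convergence guaranteed)

3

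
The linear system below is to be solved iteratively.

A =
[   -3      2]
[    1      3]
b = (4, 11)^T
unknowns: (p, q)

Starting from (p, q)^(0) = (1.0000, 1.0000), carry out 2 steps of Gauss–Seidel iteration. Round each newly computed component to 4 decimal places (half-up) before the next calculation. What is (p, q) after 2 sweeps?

Iteration 1:
  p = (4 - (2)·1.0000) / (-3) = -0.6667
  q = (11 - (1)·-0.6667) / (3) = 3.8889
Iteration 2:
  p = (4 - (2)·3.8889) / (-3) = 1.2593
  q = (11 - (1)·1.2593) / (3) = 3.2469

(1.2593, 3.2469)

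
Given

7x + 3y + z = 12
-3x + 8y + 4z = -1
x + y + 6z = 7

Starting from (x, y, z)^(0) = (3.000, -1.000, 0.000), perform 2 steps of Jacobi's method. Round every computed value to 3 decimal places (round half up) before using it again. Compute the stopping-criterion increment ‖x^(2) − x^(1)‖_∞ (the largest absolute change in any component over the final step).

0.976

Iteration 1:
  x = (12 - (3)·-1.000 - (1)·0.000) / (7) = 2.143
  y = (-1 - (-3)·3.000 - (4)·0.000) / (8) = 1.000
  z = (7 - (1)·3.000 - (1)·-1.000) / (6) = 0.833
Iteration 2:
  x = (12 - (3)·1.000 - (1)·0.833) / (7) = 1.167
  y = (-1 - (-3)·2.143 - (4)·0.833) / (8) = 0.262
  z = (7 - (1)·2.143 - (1)·1.000) / (6) = 0.643
Change: (-0.976, -0.738, -0.190) → max |·| = 0.976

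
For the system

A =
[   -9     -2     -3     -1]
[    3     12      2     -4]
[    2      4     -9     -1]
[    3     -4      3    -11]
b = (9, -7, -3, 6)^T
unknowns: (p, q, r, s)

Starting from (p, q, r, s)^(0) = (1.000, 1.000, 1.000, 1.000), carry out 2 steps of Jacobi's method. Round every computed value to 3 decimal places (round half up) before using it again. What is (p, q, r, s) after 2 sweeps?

Iteration 1:
  p = (9 - (-2)·1.000 - (-3)·1.000 - (-1)·1.000) / (-9) = -1.667
  q = (-7 - (3)·1.000 - (2)·1.000 - (-4)·1.000) / (12) = -0.667
  r = (-3 - (2)·1.000 - (4)·1.000 - (-1)·1.000) / (-9) = 0.889
  s = (6 - (3)·1.000 - (-4)·1.000 - (3)·1.000) / (-11) = -0.364
Iteration 2:
  p = (9 - (-2)·-0.667 - (-3)·0.889 - (-1)·-0.364) / (-9) = -1.108
  q = (-7 - (3)·-1.667 - (2)·0.889 - (-4)·-0.364) / (12) = -0.436
  r = (-3 - (2)·-1.667 - (4)·-0.667 - (-1)·-0.364) / (-9) = -0.293
  s = (6 - (3)·-1.667 - (-4)·-0.667 - (3)·0.889) / (-11) = -0.515

(-1.108, -0.436, -0.293, -0.515)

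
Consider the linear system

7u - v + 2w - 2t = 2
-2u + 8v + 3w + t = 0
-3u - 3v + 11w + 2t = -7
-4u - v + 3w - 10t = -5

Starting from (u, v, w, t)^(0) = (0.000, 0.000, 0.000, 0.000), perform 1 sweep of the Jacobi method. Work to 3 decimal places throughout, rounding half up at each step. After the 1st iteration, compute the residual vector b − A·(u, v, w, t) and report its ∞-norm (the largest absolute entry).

Iteration 1:
  u = (2 - (-1)·0.000 - (2)·0.000 - (-2)·0.000) / (7) = 0.286
  v = (0 - (-2)·0.000 - (3)·0.000 - (1)·0.000) / (8) = 0.000
  w = (-7 - (-3)·0.000 - (-3)·0.000 - (2)·0.000) / (11) = -0.636
  t = (-5 - (-4)·0.000 - (-1)·0.000 - (3)·0.000) / (-10) = 0.500
Residual b − A·x = (2.270, 1.980, -0.146, 3.052); ∞-norm = 3.052

3.052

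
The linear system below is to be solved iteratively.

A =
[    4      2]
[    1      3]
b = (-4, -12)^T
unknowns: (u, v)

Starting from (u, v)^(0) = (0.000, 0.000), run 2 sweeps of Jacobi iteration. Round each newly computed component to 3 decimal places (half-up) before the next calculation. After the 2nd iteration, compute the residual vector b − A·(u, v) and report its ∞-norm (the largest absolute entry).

1.999

Iteration 1:
  u = (-4 - (2)·0.000) / (4) = -1.000
  v = (-12 - (1)·0.000) / (3) = -4.000
Iteration 2:
  u = (-4 - (2)·-4.000) / (4) = 1.000
  v = (-12 - (1)·-1.000) / (3) = -3.667
Residual b − A·x = (-0.666, -1.999); ∞-norm = 1.999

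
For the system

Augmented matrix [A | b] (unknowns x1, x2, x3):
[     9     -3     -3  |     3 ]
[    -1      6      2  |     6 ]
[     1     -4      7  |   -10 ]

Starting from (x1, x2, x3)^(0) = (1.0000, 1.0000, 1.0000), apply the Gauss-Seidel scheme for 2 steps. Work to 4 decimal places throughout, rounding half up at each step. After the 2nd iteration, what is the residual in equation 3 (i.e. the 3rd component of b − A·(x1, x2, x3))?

Iteration 1:
  x1 = (3 - (-3)·1.0000 - (-3)·1.0000) / (9) = 1.0000
  x2 = (6 - (-1)·1.0000 - (2)·1.0000) / (6) = 0.8333
  x3 = (-10 - (1)·1.0000 - (-4)·0.8333) / (7) = -1.0953
Iteration 2:
  x1 = (3 - (-3)·0.8333 - (-3)·-1.0953) / (9) = 0.2460
  x2 = (6 - (-1)·0.2460 - (2)·-1.0953) / (6) = 1.4061
  x3 = (-10 - (1)·0.2460 - (-4)·1.4061) / (7) = -0.6602
Residual b − A·x = (3.0237, -0.8702, -0.0002)

-0.0002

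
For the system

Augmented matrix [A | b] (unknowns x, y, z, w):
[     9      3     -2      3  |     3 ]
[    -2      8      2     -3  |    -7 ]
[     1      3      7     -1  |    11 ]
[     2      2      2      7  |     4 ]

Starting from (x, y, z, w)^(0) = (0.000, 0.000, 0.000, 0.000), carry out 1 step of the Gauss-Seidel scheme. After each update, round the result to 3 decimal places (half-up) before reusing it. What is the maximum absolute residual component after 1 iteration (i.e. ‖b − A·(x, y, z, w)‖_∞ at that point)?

5.595

Iteration 1:
  x = (3 - (3)·0.000 - (-2)·0.000 - (3)·0.000) / (9) = 0.333
  y = (-7 - (-2)·0.333 - (2)·0.000 - (-3)·0.000) / (8) = -0.792
  z = (11 - (1)·0.333 - (3)·-0.792 - (-1)·0.000) / (7) = 1.863
  w = (4 - (2)·0.333 - (2)·-0.792 - (2)·1.863) / (7) = 0.170
Residual b − A·x = (5.595, -3.214, 0.172, 0.002); ∞-norm = 5.595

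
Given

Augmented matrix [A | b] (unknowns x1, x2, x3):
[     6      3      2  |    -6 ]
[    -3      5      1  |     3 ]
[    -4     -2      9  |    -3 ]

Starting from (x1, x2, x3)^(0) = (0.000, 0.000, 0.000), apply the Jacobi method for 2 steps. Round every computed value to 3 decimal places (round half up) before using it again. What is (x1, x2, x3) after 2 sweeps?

(-1.189, 0.067, -0.644)

Iteration 1:
  x1 = (-6 - (3)·0.000 - (2)·0.000) / (6) = -1.000
  x2 = (3 - (-3)·0.000 - (1)·0.000) / (5) = 0.600
  x3 = (-3 - (-4)·0.000 - (-2)·0.000) / (9) = -0.333
Iteration 2:
  x1 = (-6 - (3)·0.600 - (2)·-0.333) / (6) = -1.189
  x2 = (3 - (-3)·-1.000 - (1)·-0.333) / (5) = 0.067
  x3 = (-3 - (-4)·-1.000 - (-2)·0.600) / (9) = -0.644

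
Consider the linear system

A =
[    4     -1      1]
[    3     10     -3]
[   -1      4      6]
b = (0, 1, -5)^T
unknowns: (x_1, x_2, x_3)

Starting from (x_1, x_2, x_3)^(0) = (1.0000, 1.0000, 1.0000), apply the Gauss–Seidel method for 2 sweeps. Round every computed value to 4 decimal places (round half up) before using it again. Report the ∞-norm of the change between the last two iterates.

Iteration 1:
  x_1 = (0 - (-1)·1.0000 - (1)·1.0000) / (4) = 0.0000
  x_2 = (1 - (3)·0.0000 - (-3)·1.0000) / (10) = 0.4000
  x_3 = (-5 - (-1)·0.0000 - (4)·0.4000) / (6) = -1.1000
Iteration 2:
  x_1 = (0 - (-1)·0.4000 - (1)·-1.1000) / (4) = 0.3750
  x_2 = (1 - (3)·0.3750 - (-3)·-1.1000) / (10) = -0.3425
  x_3 = (-5 - (-1)·0.3750 - (4)·-0.3425) / (6) = -0.5425
Change: (0.3750, -0.7425, 0.5575) → max |·| = 0.7425

0.7425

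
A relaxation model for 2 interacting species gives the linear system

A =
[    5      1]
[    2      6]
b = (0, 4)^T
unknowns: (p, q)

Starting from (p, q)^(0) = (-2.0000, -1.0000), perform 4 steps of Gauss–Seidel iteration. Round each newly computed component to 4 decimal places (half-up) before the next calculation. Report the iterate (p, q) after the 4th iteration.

(-0.1428, 0.7143)

Iteration 1:
  p = (0 - (1)·-1.0000) / (5) = 0.2000
  q = (4 - (2)·0.2000) / (6) = 0.6000
Iteration 2:
  p = (0 - (1)·0.6000) / (5) = -0.1200
  q = (4 - (2)·-0.1200) / (6) = 0.7067
Iteration 3:
  p = (0 - (1)·0.7067) / (5) = -0.1413
  q = (4 - (2)·-0.1413) / (6) = 0.7138
Iteration 4:
  p = (0 - (1)·0.7138) / (5) = -0.1428
  q = (4 - (2)·-0.1428) / (6) = 0.7143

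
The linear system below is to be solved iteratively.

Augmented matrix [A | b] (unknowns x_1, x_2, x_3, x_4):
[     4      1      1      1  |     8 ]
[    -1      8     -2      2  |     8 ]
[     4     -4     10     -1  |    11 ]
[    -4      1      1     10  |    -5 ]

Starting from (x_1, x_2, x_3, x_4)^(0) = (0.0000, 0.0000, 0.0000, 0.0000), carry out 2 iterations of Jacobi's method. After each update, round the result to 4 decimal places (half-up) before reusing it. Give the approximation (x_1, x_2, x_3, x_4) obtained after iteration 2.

(1.6000, 1.6500, 0.6500, 0.0900)

Iteration 1:
  x_1 = (8 - (1)·0.0000 - (1)·0.0000 - (1)·0.0000) / (4) = 2.0000
  x_2 = (8 - (-1)·0.0000 - (-2)·0.0000 - (2)·0.0000) / (8) = 1.0000
  x_3 = (11 - (4)·0.0000 - (-4)·0.0000 - (-1)·0.0000) / (10) = 1.1000
  x_4 = (-5 - (-4)·0.0000 - (1)·0.0000 - (1)·0.0000) / (10) = -0.5000
Iteration 2:
  x_1 = (8 - (1)·1.0000 - (1)·1.1000 - (1)·-0.5000) / (4) = 1.6000
  x_2 = (8 - (-1)·2.0000 - (-2)·1.1000 - (2)·-0.5000) / (8) = 1.6500
  x_3 = (11 - (4)·2.0000 - (-4)·1.0000 - (-1)·-0.5000) / (10) = 0.6500
  x_4 = (-5 - (-4)·2.0000 - (1)·1.0000 - (1)·1.1000) / (10) = 0.0900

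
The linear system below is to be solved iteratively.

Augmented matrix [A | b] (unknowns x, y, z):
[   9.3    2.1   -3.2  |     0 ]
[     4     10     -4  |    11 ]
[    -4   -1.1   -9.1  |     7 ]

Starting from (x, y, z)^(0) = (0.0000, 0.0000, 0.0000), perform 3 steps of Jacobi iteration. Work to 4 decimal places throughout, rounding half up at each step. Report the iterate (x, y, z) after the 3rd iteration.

Iteration 1:
  x = (0 - (2.1)·0.0000 - (-3.2)·0.0000) / (9.3) = 0.0000
  y = (11 - (4)·0.0000 - (-4)·0.0000) / (10) = 1.1000
  z = (7 - (-4)·0.0000 - (-1.1)·0.0000) / (-9.1) = -0.7692
Iteration 2:
  x = (0 - (2.1)·1.1000 - (-3.2)·-0.7692) / (9.3) = -0.5131
  y = (11 - (4)·0.0000 - (-4)·-0.7692) / (10) = 0.7923
  z = (7 - (-4)·0.0000 - (-1.1)·1.1000) / (-9.1) = -0.9022
Iteration 3:
  x = (0 - (2.1)·0.7923 - (-3.2)·-0.9022) / (9.3) = -0.4893
  y = (11 - (4)·-0.5131 - (-4)·-0.9022) / (10) = 0.9444
  z = (7 - (-4)·-0.5131 - (-1.1)·0.7923) / (-9.1) = -0.6395

(-0.4893, 0.9444, -0.6395)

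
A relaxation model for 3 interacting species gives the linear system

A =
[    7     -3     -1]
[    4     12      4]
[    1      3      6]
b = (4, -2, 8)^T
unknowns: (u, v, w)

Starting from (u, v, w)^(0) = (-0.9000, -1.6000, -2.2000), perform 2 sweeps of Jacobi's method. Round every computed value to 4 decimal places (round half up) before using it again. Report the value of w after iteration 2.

Iteration 1:
  u = (4 - (-3)·-1.6000 - (-1)·-2.2000) / (7) = -0.4286
  v = (-2 - (4)·-0.9000 - (4)·-2.2000) / (12) = 0.8667
  w = (8 - (1)·-0.9000 - (3)·-1.6000) / (6) = 2.2833
Iteration 2:
  u = (4 - (-3)·0.8667 - (-1)·2.2833) / (7) = 1.2691
  v = (-2 - (4)·-0.4286 - (4)·2.2833) / (12) = -0.7849
  w = (8 - (1)·-0.4286 - (3)·0.8667) / (6) = 0.9714

0.9714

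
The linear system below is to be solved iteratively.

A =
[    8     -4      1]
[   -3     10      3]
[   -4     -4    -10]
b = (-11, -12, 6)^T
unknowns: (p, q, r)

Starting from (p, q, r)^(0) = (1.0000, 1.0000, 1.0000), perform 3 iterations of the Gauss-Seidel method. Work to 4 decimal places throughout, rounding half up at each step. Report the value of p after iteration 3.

-2.5489

Iteration 1:
  p = (-11 - (-4)·1.0000 - (1)·1.0000) / (8) = -1.0000
  q = (-12 - (-3)·-1.0000 - (3)·1.0000) / (10) = -1.8000
  r = (6 - (-4)·-1.0000 - (-4)·-1.8000) / (-10) = 0.5200
Iteration 2:
  p = (-11 - (-4)·-1.8000 - (1)·0.5200) / (8) = -2.3400
  q = (-12 - (-3)·-2.3400 - (3)·0.5200) / (10) = -2.0580
  r = (6 - (-4)·-2.3400 - (-4)·-2.0580) / (-10) = 1.1592
Iteration 3:
  p = (-11 - (-4)·-2.0580 - (1)·1.1592) / (8) = -2.5489
  q = (-12 - (-3)·-2.5489 - (3)·1.1592) / (10) = -2.3124
  r = (6 - (-4)·-2.5489 - (-4)·-2.3124) / (-10) = 1.3445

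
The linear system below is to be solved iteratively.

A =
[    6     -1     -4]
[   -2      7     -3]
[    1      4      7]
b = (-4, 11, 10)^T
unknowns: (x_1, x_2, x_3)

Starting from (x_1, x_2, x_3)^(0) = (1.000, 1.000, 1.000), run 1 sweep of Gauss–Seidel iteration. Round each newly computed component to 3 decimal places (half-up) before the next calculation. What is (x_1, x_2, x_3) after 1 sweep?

(0.167, 2.048, 0.234)

Iteration 1:
  x_1 = (-4 - (-1)·1.000 - (-4)·1.000) / (6) = 0.167
  x_2 = (11 - (-2)·0.167 - (-3)·1.000) / (7) = 2.048
  x_3 = (10 - (1)·0.167 - (4)·2.048) / (7) = 0.234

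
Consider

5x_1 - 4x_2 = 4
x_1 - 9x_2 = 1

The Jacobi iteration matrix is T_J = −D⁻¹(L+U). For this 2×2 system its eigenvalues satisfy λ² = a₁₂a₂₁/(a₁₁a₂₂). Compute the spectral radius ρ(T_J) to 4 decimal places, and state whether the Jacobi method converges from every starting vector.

0.2981

a₁₂a₂₁/(a₁₁a₂₂) = (-4)·(1) / ((5)·(-9)) = 0.088889
ρ = √|0.088889| = √0.088889 = 0.2981
ρ < 1, so Jacobi converges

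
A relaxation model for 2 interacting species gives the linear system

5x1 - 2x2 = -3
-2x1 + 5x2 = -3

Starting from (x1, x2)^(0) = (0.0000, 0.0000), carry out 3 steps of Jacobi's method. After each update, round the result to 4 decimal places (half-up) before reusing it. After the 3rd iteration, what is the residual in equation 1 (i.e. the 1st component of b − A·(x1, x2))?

Iteration 1:
  x1 = (-3 - (-2)·0.0000) / (5) = -0.6000
  x2 = (-3 - (-2)·0.0000) / (5) = -0.6000
Iteration 2:
  x1 = (-3 - (-2)·-0.6000) / (5) = -0.8400
  x2 = (-3 - (-2)·-0.6000) / (5) = -0.8400
Iteration 3:
  x1 = (-3 - (-2)·-0.8400) / (5) = -0.9360
  x2 = (-3 - (-2)·-0.8400) / (5) = -0.9360
Residual b − A·x = (-0.1920, -0.1920)

-0.1920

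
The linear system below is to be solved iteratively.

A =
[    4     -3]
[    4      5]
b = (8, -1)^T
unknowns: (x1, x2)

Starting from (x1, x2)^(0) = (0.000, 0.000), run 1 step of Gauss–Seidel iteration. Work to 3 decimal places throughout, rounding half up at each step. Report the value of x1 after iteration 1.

Iteration 1:
  x1 = (8 - (-3)·0.000) / (4) = 2.000
  x2 = (-1 - (4)·2.000) / (5) = -1.800

2.000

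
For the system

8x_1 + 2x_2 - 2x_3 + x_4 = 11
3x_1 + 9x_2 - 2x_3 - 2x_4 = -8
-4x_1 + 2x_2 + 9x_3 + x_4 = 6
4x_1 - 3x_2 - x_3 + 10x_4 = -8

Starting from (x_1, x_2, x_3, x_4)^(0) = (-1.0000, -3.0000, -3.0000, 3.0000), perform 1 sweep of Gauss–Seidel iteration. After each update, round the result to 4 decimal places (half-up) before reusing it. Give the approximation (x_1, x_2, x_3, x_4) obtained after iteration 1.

Iteration 1:
  x_1 = (11 - (2)·-3.0000 - (-2)·-3.0000 - (1)·3.0000) / (8) = 1.0000
  x_2 = (-8 - (3)·1.0000 - (-2)·-3.0000 - (-2)·3.0000) / (9) = -1.2222
  x_3 = (6 - (-4)·1.0000 - (2)·-1.2222 - (1)·3.0000) / (9) = 1.0494
  x_4 = (-8 - (4)·1.0000 - (-3)·-1.2222 - (-1)·1.0494) / (10) = -1.4617

(1.0000, -1.2222, 1.0494, -1.4617)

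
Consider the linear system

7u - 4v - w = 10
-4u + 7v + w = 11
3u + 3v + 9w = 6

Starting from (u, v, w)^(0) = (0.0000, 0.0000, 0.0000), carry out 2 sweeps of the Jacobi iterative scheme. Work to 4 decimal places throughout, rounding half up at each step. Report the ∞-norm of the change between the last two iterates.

1.0000

Iteration 1:
  u = (10 - (-4)·0.0000 - (-1)·0.0000) / (7) = 1.4286
  v = (11 - (-4)·0.0000 - (1)·0.0000) / (7) = 1.5714
  w = (6 - (3)·0.0000 - (3)·0.0000) / (9) = 0.6667
Iteration 2:
  u = (10 - (-4)·1.5714 - (-1)·0.6667) / (7) = 2.4218
  v = (11 - (-4)·1.4286 - (1)·0.6667) / (7) = 2.2925
  w = (6 - (3)·1.4286 - (3)·1.5714) / (9) = -0.3333
Change: (0.9932, 0.7211, -1.0000) → max |·| = 1.0000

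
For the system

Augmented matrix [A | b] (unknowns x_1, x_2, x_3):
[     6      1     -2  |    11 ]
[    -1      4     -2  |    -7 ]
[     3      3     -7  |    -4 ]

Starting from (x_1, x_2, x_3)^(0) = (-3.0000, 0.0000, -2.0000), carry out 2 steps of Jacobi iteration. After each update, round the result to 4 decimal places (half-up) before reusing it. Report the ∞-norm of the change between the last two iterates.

Iteration 1:
  x_1 = (11 - (1)·0.0000 - (-2)·-2.0000) / (6) = 1.1667
  x_2 = (-7 - (-1)·-3.0000 - (-2)·-2.0000) / (4) = -3.5000
  x_3 = (-4 - (3)·-3.0000 - (3)·0.0000) / (-7) = -0.7143
Iteration 2:
  x_1 = (11 - (1)·-3.5000 - (-2)·-0.7143) / (6) = 2.1786
  x_2 = (-7 - (-1)·1.1667 - (-2)·-0.7143) / (4) = -1.8155
  x_3 = (-4 - (3)·1.1667 - (3)·-3.5000) / (-7) = -0.4286
Change: (1.0119, 1.6845, 0.2857) → max |·| = 1.6845

1.6845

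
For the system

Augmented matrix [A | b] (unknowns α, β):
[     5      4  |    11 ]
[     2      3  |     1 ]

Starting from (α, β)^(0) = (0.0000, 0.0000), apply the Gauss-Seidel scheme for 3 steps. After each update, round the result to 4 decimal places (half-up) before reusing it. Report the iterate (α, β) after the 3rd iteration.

(3.5902, -2.0601)

Iteration 1:
  α = (11 - (4)·0.0000) / (5) = 2.2000
  β = (1 - (2)·2.2000) / (3) = -1.1333
Iteration 2:
  α = (11 - (4)·-1.1333) / (5) = 3.1066
  β = (1 - (2)·3.1066) / (3) = -1.7377
Iteration 3:
  α = (11 - (4)·-1.7377) / (5) = 3.5902
  β = (1 - (2)·3.5902) / (3) = -2.0601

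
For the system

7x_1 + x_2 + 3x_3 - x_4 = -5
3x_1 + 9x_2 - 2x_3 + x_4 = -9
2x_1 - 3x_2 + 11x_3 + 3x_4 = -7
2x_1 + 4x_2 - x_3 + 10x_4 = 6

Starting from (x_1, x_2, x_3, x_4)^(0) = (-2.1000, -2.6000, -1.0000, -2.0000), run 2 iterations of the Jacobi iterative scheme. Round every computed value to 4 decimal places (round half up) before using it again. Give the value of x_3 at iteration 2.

Iteration 1:
  x_1 = (-5 - (1)·-2.6000 - (3)·-1.0000 - (-1)·-2.0000) / (7) = -0.2000
  x_2 = (-9 - (3)·-2.1000 - (-2)·-1.0000 - (1)·-2.0000) / (9) = -0.3000
  x_3 = (-7 - (2)·-2.1000 - (-3)·-2.6000 - (3)·-2.0000) / (11) = -0.4182
  x_4 = (6 - (2)·-2.1000 - (4)·-2.6000 - (-1)·-1.0000) / (10) = 1.9600
Iteration 2:
  x_1 = (-5 - (1)·-0.3000 - (3)·-0.4182 - (-1)·1.9600) / (7) = -0.2122
  x_2 = (-9 - (3)·-0.2000 - (-2)·-0.4182 - (1)·1.9600) / (9) = -1.2440
  x_3 = (-7 - (2)·-0.2000 - (-3)·-0.3000 - (3)·1.9600) / (11) = -1.2164
  x_4 = (6 - (2)·-0.2000 - (4)·-0.3000 - (-1)·-0.4182) / (10) = 0.7182

-1.2164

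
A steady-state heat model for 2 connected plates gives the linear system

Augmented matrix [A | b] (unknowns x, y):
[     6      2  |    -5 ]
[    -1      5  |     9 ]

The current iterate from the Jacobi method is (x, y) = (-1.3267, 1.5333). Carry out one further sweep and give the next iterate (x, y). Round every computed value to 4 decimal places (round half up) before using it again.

(-1.3444, 1.5347)

One sweep:
  x = (-5 - (2)·1.5333) / (6) = -1.3444
  y = (9 - (-1)·-1.3267) / (5) = 1.5347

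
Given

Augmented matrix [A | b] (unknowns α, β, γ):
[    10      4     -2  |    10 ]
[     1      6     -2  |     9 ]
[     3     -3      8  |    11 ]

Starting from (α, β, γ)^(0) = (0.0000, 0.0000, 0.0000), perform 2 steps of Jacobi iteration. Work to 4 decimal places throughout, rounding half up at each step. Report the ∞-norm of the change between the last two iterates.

Iteration 1:
  α = (10 - (4)·0.0000 - (-2)·0.0000) / (10) = 1.0000
  β = (9 - (1)·0.0000 - (-2)·0.0000) / (6) = 1.5000
  γ = (11 - (3)·0.0000 - (-3)·0.0000) / (8) = 1.3750
Iteration 2:
  α = (10 - (4)·1.5000 - (-2)·1.3750) / (10) = 0.6750
  β = (9 - (1)·1.0000 - (-2)·1.3750) / (6) = 1.7917
  γ = (11 - (3)·1.0000 - (-3)·1.5000) / (8) = 1.5625
Change: (-0.3250, 0.2917, 0.1875) → max |·| = 0.3250

0.3250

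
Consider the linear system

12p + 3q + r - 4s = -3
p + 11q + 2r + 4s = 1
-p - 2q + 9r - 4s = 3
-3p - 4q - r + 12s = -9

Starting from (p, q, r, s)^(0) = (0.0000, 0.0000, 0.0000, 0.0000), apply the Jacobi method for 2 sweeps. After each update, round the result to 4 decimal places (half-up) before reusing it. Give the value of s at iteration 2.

Iteration 1:
  p = (-3 - (3)·0.0000 - (1)·0.0000 - (-4)·0.0000) / (12) = -0.2500
  q = (1 - (1)·0.0000 - (2)·0.0000 - (4)·0.0000) / (11) = 0.0909
  r = (3 - (-1)·0.0000 - (-2)·0.0000 - (-4)·0.0000) / (9) = 0.3333
  s = (-9 - (-3)·0.0000 - (-4)·0.0000 - (-1)·0.0000) / (12) = -0.7500
Iteration 2:
  p = (-3 - (3)·0.0909 - (1)·0.3333 - (-4)·-0.7500) / (12) = -0.5505
  q = (1 - (1)·-0.2500 - (2)·0.3333 - (4)·-0.7500) / (11) = 0.3258
  r = (3 - (-1)·-0.2500 - (-2)·0.0909 - (-4)·-0.7500) / (9) = -0.0076
  s = (-9 - (-3)·-0.2500 - (-4)·0.0909 - (-1)·0.3333) / (12) = -0.7544

-0.7544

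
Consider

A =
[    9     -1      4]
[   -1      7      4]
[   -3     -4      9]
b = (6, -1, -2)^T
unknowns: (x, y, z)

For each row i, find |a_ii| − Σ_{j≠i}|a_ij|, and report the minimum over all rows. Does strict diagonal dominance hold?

2

row 1: |9| − (1+4) = 4
row 2: |7| − (1+4) = 2
row 3: |9| − (3+4) = 2
minimum over rows = 2 → strictly diagonally dominant (convergence guaranteed)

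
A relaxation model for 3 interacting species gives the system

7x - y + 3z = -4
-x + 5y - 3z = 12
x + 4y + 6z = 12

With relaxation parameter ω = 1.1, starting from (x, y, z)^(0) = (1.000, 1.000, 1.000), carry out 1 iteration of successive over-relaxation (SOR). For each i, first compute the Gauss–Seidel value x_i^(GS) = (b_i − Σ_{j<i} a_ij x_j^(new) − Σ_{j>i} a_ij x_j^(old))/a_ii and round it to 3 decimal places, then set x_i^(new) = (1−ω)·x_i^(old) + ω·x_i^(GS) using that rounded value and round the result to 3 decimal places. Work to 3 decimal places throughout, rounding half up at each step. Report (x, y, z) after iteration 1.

Iteration 1:
  x: GS value = (-4 - (-1)·1.000 - (3)·1.000) / (7) = -0.857;  x ← (1−ω)·1.000 + ω·-0.857 = -1.043
  y: GS value = (12 - (-1)·-1.043 - (-3)·1.000) / (5) = 2.791;  y ← (1−ω)·1.000 + ω·2.791 = 2.970
  z: GS value = (12 - (1)·-1.043 - (4)·2.970) / (6) = 0.194;  z ← (1−ω)·1.000 + ω·0.194 = 0.113

(-1.043, 2.970, 0.113)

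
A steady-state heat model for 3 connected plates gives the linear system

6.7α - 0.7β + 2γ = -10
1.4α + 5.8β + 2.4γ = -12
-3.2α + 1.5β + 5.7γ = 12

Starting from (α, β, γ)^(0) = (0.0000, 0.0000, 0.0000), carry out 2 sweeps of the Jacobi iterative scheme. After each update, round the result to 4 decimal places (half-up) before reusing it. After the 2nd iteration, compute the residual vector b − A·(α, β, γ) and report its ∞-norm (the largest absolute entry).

Iteration 1:
  α = (-10 - (-0.7)·0.0000 - (2)·0.0000) / (6.7) = -1.4925
  β = (-12 - (1.4)·0.0000 - (2.4)·0.0000) / (5.8) = -2.0690
  γ = (12 - (-3.2)·0.0000 - (1.5)·0.0000) / (5.7) = 2.1053
Iteration 2:
  α = (-10 - (-0.7)·-2.0690 - (2)·2.1053) / (6.7) = -2.3371
  β = (-12 - (1.4)·-1.4925 - (2.4)·2.1053) / (5.8) = -2.5799
  γ = (12 - (-3.2)·-1.4925 - (1.5)·-2.0690) / (5.7) = 1.8118
Residual b − A·x = (0.2290, 1.8870, -1.9361); ∞-norm = 1.9361

1.9361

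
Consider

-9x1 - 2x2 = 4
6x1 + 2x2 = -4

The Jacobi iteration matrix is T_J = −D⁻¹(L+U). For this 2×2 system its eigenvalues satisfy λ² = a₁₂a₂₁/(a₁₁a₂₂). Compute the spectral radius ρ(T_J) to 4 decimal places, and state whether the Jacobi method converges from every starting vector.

0.8165

a₁₂a₂₁/(a₁₁a₂₂) = (-2)·(6) / ((-9)·(2)) = 0.666667
ρ = √|0.666667| = √0.666667 = 0.8165
ρ < 1, so Jacobi converges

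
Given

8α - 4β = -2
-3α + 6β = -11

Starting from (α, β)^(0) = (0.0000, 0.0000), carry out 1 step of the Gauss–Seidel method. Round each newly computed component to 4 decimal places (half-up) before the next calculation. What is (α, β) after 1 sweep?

(-0.2500, -1.9583)

Iteration 1:
  α = (-2 - (-4)·0.0000) / (8) = -0.2500
  β = (-11 - (-3)·-0.2500) / (6) = -1.9583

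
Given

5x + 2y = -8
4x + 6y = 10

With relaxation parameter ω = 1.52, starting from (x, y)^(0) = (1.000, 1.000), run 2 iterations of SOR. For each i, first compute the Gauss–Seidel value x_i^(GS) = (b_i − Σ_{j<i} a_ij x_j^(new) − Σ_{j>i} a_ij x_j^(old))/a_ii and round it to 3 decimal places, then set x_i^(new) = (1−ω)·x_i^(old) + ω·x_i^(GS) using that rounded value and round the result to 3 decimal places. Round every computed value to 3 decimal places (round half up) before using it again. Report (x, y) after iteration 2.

(-3.998, 3.662)

Iteration 1:
  x: GS value = (-8 - (2)·1.000) / (5) = -2.000;  x ← (1−ω)·1.000 + ω·-2.000 = -3.560
  y: GS value = (10 - (4)·-3.560) / (6) = 4.040;  y ← (1−ω)·1.000 + ω·4.040 = 5.621
Iteration 2:
  x: GS value = (-8 - (2)·5.621) / (5) = -3.848;  x ← (1−ω)·-3.560 + ω·-3.848 = -3.998
  y: GS value = (10 - (4)·-3.998) / (6) = 4.332;  y ← (1−ω)·5.621 + ω·4.332 = 3.662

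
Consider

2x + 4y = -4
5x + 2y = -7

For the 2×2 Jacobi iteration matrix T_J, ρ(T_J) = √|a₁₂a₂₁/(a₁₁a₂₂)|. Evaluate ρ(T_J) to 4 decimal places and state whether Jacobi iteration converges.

a₁₂a₂₁/(a₁₁a₂₂) = (4)·(5) / ((2)·(2)) = 5.000000
ρ = √|5.000000| = √5.000000 = 2.2361
ρ > 1, so Jacobi diverges

2.2361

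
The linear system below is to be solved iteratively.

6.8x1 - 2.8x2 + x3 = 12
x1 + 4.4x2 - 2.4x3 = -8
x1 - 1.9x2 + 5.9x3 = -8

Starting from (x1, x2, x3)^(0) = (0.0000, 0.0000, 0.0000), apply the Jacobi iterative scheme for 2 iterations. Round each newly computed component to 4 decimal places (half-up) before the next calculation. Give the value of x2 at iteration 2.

Iteration 1:
  x1 = (12 - (-2.8)·0.0000 - (1)·0.0000) / (6.8) = 1.7647
  x2 = (-8 - (1)·0.0000 - (-2.4)·0.0000) / (4.4) = -1.8182
  x3 = (-8 - (1)·0.0000 - (-1.9)·0.0000) / (5.9) = -1.3559
Iteration 2:
  x1 = (12 - (-2.8)·-1.8182 - (1)·-1.3559) / (6.8) = 1.2154
  x2 = (-8 - (1)·1.7647 - (-2.4)·-1.3559) / (4.4) = -2.9588
  x3 = (-8 - (1)·1.7647 - (-1.9)·-1.8182) / (5.9) = -2.2406

-2.9588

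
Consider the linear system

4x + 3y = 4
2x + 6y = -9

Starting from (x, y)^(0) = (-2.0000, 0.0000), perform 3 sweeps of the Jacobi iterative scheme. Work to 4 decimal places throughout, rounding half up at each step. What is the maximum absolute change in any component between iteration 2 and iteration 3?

Iteration 1:
  x = (4 - (3)·0.0000) / (4) = 1.0000
  y = (-9 - (2)·-2.0000) / (6) = -0.8333
Iteration 2:
  x = (4 - (3)·-0.8333) / (4) = 1.6250
  y = (-9 - (2)·1.0000) / (6) = -1.8333
Iteration 3:
  x = (4 - (3)·-1.8333) / (4) = 2.3750
  y = (-9 - (2)·1.6250) / (6) = -2.0417
Change: (0.7500, -0.2084) → max |·| = 0.7500

0.7500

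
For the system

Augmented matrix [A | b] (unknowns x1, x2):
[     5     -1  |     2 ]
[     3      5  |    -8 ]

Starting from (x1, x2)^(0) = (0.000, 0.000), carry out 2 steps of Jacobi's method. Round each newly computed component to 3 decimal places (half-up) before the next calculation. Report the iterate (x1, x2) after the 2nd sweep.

Iteration 1:
  x1 = (2 - (-1)·0.000) / (5) = 0.400
  x2 = (-8 - (3)·0.000) / (5) = -1.600
Iteration 2:
  x1 = (2 - (-1)·-1.600) / (5) = 0.080
  x2 = (-8 - (3)·0.400) / (5) = -1.840

(0.080, -1.840)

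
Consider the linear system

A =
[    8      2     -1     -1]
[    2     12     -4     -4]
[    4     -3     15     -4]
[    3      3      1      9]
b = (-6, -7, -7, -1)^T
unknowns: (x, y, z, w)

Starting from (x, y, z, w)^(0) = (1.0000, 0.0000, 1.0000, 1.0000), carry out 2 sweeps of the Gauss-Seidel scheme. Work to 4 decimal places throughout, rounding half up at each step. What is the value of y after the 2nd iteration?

Iteration 1:
  x = (-6 - (2)·0.0000 - (-1)·1.0000 - (-1)·1.0000) / (8) = -0.5000
  y = (-7 - (2)·-0.5000 - (-4)·1.0000 - (-4)·1.0000) / (12) = 0.1667
  z = (-7 - (4)·-0.5000 - (-3)·0.1667 - (-4)·1.0000) / (15) = -0.0333
  w = (-1 - (3)·-0.5000 - (3)·0.1667 - (1)·-0.0333) / (9) = 0.0037
Iteration 2:
  x = (-6 - (2)·0.1667 - (-1)·-0.0333 - (-1)·0.0037) / (8) = -0.7954
  y = (-7 - (2)·-0.7954 - (-4)·-0.0333 - (-4)·0.0037) / (12) = -0.4606
  z = (-7 - (4)·-0.7954 - (-3)·-0.4606 - (-4)·0.0037) / (15) = -0.3457
  w = (-1 - (3)·-0.7954 - (3)·-0.4606 - (1)·-0.3457) / (9) = 0.3460

-0.4606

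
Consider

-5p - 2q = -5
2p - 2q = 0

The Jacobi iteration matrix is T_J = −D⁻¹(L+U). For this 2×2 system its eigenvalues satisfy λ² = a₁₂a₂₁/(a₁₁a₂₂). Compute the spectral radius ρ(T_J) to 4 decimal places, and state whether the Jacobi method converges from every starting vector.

0.6325

a₁₂a₂₁/(a₁₁a₂₂) = (-2)·(2) / ((-5)·(-2)) = -0.400000
ρ = √|-0.400000| = √0.400000 = 0.6325
ρ < 1, so Jacobi converges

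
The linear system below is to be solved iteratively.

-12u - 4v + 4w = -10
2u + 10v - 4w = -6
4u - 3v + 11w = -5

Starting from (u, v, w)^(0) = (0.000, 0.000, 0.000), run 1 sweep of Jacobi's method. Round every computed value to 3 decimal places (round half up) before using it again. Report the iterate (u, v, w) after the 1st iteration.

(0.833, -0.600, -0.455)

Iteration 1:
  u = (-10 - (-4)·0.000 - (4)·0.000) / (-12) = 0.833
  v = (-6 - (2)·0.000 - (-4)·0.000) / (10) = -0.600
  w = (-5 - (4)·0.000 - (-3)·0.000) / (11) = -0.455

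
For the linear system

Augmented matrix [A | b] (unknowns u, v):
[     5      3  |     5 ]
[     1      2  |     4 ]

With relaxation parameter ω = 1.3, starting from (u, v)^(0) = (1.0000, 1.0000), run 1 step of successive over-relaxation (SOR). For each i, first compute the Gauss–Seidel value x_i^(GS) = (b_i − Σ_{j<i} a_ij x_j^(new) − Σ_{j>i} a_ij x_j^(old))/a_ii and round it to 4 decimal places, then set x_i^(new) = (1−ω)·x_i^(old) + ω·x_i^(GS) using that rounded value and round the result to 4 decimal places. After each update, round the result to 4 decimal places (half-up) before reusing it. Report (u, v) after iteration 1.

(0.2200, 2.1570)

Iteration 1:
  u: GS value = (5 - (3)·1.0000) / (5) = 0.4000;  u ← (1−ω)·1.0000 + ω·0.4000 = 0.2200
  v: GS value = (4 - (1)·0.2200) / (2) = 1.8900;  v ← (1−ω)·1.0000 + ω·1.8900 = 2.1570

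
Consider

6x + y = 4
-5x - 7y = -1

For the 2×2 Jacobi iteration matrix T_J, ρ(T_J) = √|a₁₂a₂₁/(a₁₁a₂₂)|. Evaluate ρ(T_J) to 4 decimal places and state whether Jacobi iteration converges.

0.3450

a₁₂a₂₁/(a₁₁a₂₂) = (1)·(-5) / ((6)·(-7)) = 0.119048
ρ = √|0.119048| = √0.119048 = 0.3450
ρ < 1, so Jacobi converges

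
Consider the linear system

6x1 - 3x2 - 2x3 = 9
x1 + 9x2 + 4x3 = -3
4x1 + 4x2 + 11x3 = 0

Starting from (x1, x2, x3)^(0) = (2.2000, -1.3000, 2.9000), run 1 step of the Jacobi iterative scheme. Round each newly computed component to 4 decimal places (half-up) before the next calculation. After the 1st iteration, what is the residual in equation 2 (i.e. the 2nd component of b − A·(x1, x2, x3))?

Iteration 1:
  x1 = (9 - (-3)·-1.3000 - (-2)·2.9000) / (6) = 1.8167
  x2 = (-3 - (1)·2.2000 - (4)·2.9000) / (9) = -1.8667
  x3 = (0 - (4)·2.2000 - (4)·-1.3000) / (11) = -0.3273
Residual b − A·x = (-8.1549, 13.2928, 3.8003)

13.2928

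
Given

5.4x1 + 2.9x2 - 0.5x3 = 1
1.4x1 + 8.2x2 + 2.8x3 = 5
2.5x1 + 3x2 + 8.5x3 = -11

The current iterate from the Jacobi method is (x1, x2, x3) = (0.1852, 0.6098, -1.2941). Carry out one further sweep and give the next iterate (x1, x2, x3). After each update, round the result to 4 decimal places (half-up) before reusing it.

(-0.2621, 1.0200, -1.5638)

One sweep:
  x1 = (1 - (2.9)·0.6098 - (-0.5)·-1.2941) / (5.4) = -0.2621
  x2 = (5 - (1.4)·0.1852 - (2.8)·-1.2941) / (8.2) = 1.0200
  x3 = (-11 - (2.5)·0.1852 - (3)·0.6098) / (8.5) = -1.5638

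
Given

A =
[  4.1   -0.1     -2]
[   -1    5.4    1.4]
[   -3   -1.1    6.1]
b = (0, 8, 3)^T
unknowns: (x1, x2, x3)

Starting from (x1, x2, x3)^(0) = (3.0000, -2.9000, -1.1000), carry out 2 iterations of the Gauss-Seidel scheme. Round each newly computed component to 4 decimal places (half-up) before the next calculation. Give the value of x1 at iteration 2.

0.2801

Iteration 1:
  x1 = (0 - (-0.1)·-2.9000 - (-2)·-1.1000) / (4.1) = -0.6073
  x2 = (8 - (-1)·-0.6073 - (1.4)·-1.1000) / (5.4) = 1.6542
  x3 = (3 - (-3)·-0.6073 - (-1.1)·1.6542) / (6.1) = 0.4914
Iteration 2:
  x1 = (0 - (-0.1)·1.6542 - (-2)·0.4914) / (4.1) = 0.2801
  x2 = (8 - (-1)·0.2801 - (1.4)·0.4914) / (5.4) = 1.4060
  x3 = (3 - (-3)·0.2801 - (-1.1)·1.4060) / (6.1) = 0.8831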